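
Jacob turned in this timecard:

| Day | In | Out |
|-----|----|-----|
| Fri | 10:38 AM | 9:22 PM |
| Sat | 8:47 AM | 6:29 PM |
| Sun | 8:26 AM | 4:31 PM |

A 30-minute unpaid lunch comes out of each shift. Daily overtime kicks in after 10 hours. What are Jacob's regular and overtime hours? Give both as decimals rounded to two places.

Regular 26.78 hours, overtime 0.23 hours

Fri: 10:38 AM–9:22 PM = 10 h 44 min; less 30 min break → 10 h 14 min
Sat: 8:47 AM–6:29 PM = 9 h 42 min; less 30 min break → 9 h 12 min
Sun: 8:26 AM–4:31 PM = 8 h 5 min; less 30 min break → 7 h 35 min
Fri reg 10 h 0 min / OT 0 h 14 min; Sat reg 9 h 12 min / OT 0 h 0 min; Sun reg 7 h 35 min / OT 0 h 0 min.
Totals: regular 26 h 47 min, overtime 0 h 14 min.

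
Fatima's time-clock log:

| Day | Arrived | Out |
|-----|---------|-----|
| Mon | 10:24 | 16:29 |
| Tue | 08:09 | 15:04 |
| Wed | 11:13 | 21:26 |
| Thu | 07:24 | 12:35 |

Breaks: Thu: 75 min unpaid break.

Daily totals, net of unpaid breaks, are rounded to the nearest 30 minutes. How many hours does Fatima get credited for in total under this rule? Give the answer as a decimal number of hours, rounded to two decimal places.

Mon: 10:24–16:29 = 6 h 5 min → rounds to 6 h 0 min
Tue: 08:09–15:04 = 6 h 55 min → rounds to 7 h 0 min
Wed: 11:13–21:26 = 10 h 13 min → rounds to 10 h 0 min
Thu: 07:24–12:35 = 5 h 11 min − 75 min = 3 h 56 min → rounds to 4 h 0 min
Total credited: 27 h 0 min.

27.00 hours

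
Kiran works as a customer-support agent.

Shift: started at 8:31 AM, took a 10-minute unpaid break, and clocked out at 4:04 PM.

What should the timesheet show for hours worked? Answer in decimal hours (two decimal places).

Shift: 8:31 AM–4:04 PM = 7 h 33 min; less 10 min break → 7 h 23 min

7.38 hours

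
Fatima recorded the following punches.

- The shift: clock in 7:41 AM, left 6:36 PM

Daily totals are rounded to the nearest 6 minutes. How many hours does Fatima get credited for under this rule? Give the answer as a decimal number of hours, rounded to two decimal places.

The shift: 7:41 AM–6:36 PM = 10 h 55 min → rounds to 10 h 54 min

10.90 hours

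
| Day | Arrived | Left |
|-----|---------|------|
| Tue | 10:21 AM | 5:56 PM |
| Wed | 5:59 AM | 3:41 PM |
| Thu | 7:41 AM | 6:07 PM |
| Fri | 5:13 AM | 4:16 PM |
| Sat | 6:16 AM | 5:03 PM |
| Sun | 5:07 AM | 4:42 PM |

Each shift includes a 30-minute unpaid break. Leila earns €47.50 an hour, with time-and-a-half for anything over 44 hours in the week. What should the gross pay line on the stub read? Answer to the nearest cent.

Tue: 10:21 AM–5:56 PM = 7 h 35 min; less 30 min break → 7 h 5 min
Wed: 5:59 AM–3:41 PM = 9 h 42 min; less 30 min break → 9 h 12 min
Thu: 7:41 AM–6:07 PM = 10 h 26 min; less 30 min break → 9 h 56 min
Fri: 5:13 AM–4:16 PM = 11 h 3 min; less 30 min break → 10 h 33 min
Sat: 6:16 AM–5:03 PM = 10 h 47 min; less 30 min break → 10 h 17 min
Sun: 5:07 AM–4:42 PM = 11 h 35 min; less 30 min break → 11 h 5 min
Total worked: 58 h 8 min = 3488 min.
Regular 44 h 0 min = 2640 min at €47.50/h; overtime 14 h 8 min = 848 min at €71.25/h.
Pay = (2640 × €47.50 + 848 × €71.25) ÷ 60 = €3097.00.

€3097.00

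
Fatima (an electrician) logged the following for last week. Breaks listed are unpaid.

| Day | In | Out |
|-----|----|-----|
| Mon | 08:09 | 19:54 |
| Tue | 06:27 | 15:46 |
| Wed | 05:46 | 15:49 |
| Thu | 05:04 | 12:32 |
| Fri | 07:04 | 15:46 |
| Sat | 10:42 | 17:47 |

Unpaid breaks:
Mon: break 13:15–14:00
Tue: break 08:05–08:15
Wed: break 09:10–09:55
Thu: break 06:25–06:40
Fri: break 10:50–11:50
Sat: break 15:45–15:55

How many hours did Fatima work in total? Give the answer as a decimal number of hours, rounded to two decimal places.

51.28 hours

Mon: 08:09–19:54 = 11 h 45 min; less 45 min break → 11 h 0 min
Tue: 06:27–15:46 = 9 h 19 min; less 10 min break → 9 h 9 min
Wed: 05:46–15:49 = 10 h 3 min; less 45 min break → 9 h 18 min
Thu: 05:04–12:32 = 7 h 28 min; less 15 min break → 7 h 13 min
Fri: 07:04–15:46 = 8 h 42 min; less 60 min break → 7 h 42 min
Sat: 10:42–17:47 = 7 h 5 min; less 10 min break → 6 h 55 min
Total: 11 h 0 min + 9 h 9 min + 9 h 18 min + 7 h 13 min + 7 h 42 min + 6 h 55 min = 51 h 17 min.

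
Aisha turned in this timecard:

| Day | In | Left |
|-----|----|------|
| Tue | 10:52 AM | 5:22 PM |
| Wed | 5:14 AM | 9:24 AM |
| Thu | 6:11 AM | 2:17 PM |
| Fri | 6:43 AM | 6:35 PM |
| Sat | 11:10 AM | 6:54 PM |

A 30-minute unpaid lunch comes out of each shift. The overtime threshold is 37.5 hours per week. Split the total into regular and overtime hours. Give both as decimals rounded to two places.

Tue: 10:52 AM–5:22 PM = 6 h 30 min; less 30 min break → 6 h 0 min
Wed: 5:14 AM–9:24 AM = 4 h 10 min; less 30 min break → 3 h 40 min
Thu: 6:11 AM–2:17 PM = 8 h 6 min; less 30 min break → 7 h 36 min
Fri: 6:43 AM–6:35 PM = 11 h 52 min; less 30 min break → 11 h 22 min
Sat: 11:10 AM–6:54 PM = 7 h 44 min; less 30 min break → 7 h 14 min
Total worked: 35 h 52 min = 35.87 h.
Threshold 37.5 h → overtime 0 h 0 min, regular 35 h 52 min.

Regular 35.87 hours, overtime 0.00 hours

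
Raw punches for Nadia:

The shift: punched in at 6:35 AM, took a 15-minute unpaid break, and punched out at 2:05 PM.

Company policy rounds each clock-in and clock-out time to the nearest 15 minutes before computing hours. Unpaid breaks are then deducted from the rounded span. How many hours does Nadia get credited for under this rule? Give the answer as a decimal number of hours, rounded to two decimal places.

The shift: in 6:35 AM→6:30 AM, out 2:05 PM→2:00 PM; 7 h 30 min − 15 min = 7 h 15 min

7.25 hours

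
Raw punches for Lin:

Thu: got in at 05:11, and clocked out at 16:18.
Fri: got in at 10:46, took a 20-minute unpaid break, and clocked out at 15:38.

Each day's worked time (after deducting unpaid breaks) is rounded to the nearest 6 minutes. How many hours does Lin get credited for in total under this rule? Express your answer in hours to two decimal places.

Thu: 05:11–16:18 = 11 h 7 min → rounds to 11 h 6 min
Fri: 10:46–15:38 = 4 h 52 min − 20 min = 4 h 32 min → rounds to 4 h 30 min
Total credited: 15 h 36 min.

15.60 hours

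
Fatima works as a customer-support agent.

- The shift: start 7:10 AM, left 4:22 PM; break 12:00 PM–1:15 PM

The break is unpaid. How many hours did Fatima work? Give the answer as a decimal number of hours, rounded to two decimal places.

The shift: 7:10 AM–4:22 PM = 9 h 12 min; less 75 min break → 7 h 57 min

7.95 hours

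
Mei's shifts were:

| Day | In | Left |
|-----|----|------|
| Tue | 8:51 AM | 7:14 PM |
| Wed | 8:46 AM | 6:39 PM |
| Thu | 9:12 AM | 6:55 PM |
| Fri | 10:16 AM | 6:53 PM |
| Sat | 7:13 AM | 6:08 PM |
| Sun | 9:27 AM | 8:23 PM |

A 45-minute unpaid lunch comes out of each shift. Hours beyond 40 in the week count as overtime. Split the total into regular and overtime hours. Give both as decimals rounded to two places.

Tue: 8:51 AM–7:14 PM = 10 h 23 min; less 45 min break → 9 h 38 min
Wed: 8:46 AM–6:39 PM = 9 h 53 min; less 45 min break → 9 h 8 min
Thu: 9:12 AM–6:55 PM = 9 h 43 min; less 45 min break → 8 h 58 min
Fri: 10:16 AM–6:53 PM = 8 h 37 min; less 45 min break → 7 h 52 min
Sat: 7:13 AM–6:08 PM = 10 h 55 min; less 45 min break → 10 h 10 min
Sun: 9:27 AM–8:23 PM = 10 h 56 min; less 45 min break → 10 h 11 min
Total worked: 55 h 57 min = 55.95 h.
Threshold 40 h → overtime 15 h 57 min, regular 40 h 0 min.

Regular 40.00 hours, overtime 15.95 hours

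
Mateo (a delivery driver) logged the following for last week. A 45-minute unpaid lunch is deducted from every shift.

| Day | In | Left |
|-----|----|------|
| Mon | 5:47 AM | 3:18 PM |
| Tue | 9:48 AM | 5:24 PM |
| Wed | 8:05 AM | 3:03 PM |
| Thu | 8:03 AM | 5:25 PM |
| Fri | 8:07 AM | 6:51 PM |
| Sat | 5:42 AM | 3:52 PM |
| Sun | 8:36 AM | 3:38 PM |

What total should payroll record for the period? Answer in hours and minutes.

56 h 8 min

Mon: 5:47 AM–3:18 PM = 9 h 31 min; less 45 min break → 8 h 46 min
Tue: 9:48 AM–5:24 PM = 7 h 36 min; less 45 min break → 6 h 51 min
Wed: 8:05 AM–3:03 PM = 6 h 58 min; less 45 min break → 6 h 13 min
Thu: 8:03 AM–5:25 PM = 9 h 22 min; less 45 min break → 8 h 37 min
Fri: 8:07 AM–6:51 PM = 10 h 44 min; less 45 min break → 9 h 59 min
Sat: 5:42 AM–3:52 PM = 10 h 10 min; less 45 min break → 9 h 25 min
Sun: 8:36 AM–3:38 PM = 7 h 2 min; less 45 min break → 6 h 17 min
Total: 8 h 46 min + 6 h 51 min + 6 h 13 min + 8 h 37 min + 9 h 59 min + 9 h 25 min + 6 h 17 min = 56 h 8 min.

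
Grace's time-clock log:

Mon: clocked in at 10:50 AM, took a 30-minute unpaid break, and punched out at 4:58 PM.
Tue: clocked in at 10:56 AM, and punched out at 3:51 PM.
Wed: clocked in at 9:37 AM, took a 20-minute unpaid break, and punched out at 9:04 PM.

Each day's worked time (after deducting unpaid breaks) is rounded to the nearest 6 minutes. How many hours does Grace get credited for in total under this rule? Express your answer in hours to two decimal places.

Mon: 10:50 AM–4:58 PM = 6 h 8 min − 30 min = 5 h 38 min → rounds to 5 h 36 min
Tue: 10:56 AM–3:51 PM = 4 h 55 min → rounds to 4 h 54 min
Wed: 9:37 AM–9:04 PM = 11 h 27 min − 20 min = 11 h 7 min → rounds to 11 h 6 min
Total credited: 21 h 36 min.

21.60 hours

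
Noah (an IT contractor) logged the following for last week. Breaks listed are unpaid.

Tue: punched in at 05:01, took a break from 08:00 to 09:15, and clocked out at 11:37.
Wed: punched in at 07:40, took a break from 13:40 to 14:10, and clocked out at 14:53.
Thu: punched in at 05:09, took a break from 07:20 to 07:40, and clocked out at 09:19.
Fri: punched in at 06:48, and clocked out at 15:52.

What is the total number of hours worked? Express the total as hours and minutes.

Tue: 05:01–11:37 = 6 h 36 min; less 75 min break → 5 h 21 min
Wed: 07:40–14:53 = 7 h 13 min; less 30 min break → 6 h 43 min
Thu: 05:09–09:19 = 4 h 10 min; less 20 min break → 3 h 50 min
Fri: 06:48–15:52 = 9 h 4 min
Total: 5 h 21 min + 6 h 43 min + 3 h 50 min + 9 h 4 min = 24 h 58 min.

24 h 58 min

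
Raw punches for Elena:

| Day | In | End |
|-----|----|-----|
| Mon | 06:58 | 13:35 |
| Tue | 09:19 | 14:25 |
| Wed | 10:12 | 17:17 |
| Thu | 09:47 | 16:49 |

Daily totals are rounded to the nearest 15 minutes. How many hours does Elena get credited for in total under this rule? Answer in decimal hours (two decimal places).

25.50 hours

Mon: 06:58–13:35 = 6 h 37 min → rounds to 6 h 30 min
Tue: 09:19–14:25 = 5 h 6 min → rounds to 5 h 0 min
Wed: 10:12–17:17 = 7 h 5 min → rounds to 7 h 0 min
Thu: 09:47–16:49 = 7 h 2 min → rounds to 7 h 0 min
Total credited: 25 h 30 min.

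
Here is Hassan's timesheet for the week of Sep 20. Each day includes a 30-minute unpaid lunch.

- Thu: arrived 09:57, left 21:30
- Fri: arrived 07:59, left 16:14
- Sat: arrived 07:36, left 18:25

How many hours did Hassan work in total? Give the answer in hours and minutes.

Thu: 09:57–21:30 = 11 h 33 min; less 30 min break → 11 h 3 min
Fri: 07:59–16:14 = 8 h 15 min; less 30 min break → 7 h 45 min
Sat: 07:36–18:25 = 10 h 49 min; less 30 min break → 10 h 19 min
Total: 11 h 3 min + 7 h 45 min + 10 h 19 min = 29 h 7 min.

29 h 7 min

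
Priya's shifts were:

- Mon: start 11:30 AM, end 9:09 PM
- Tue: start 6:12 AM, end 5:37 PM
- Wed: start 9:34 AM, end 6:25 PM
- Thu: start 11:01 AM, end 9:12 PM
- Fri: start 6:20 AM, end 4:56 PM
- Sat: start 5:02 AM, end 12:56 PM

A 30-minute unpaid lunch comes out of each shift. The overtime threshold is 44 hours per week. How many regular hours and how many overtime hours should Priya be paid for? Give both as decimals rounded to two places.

Regular 44.00 hours, overtime 11.60 hours

Mon: 11:30 AM–9:09 PM = 9 h 39 min; less 30 min break → 9 h 9 min
Tue: 6:12 AM–5:37 PM = 11 h 25 min; less 30 min break → 10 h 55 min
Wed: 9:34 AM–6:25 PM = 8 h 51 min; less 30 min break → 8 h 21 min
Thu: 11:01 AM–9:12 PM = 10 h 11 min; less 30 min break → 9 h 41 min
Fri: 6:20 AM–4:56 PM = 10 h 36 min; less 30 min break → 10 h 6 min
Sat: 5:02 AM–12:56 PM = 7 h 54 min; less 30 min break → 7 h 24 min
Total worked: 55 h 36 min = 55.60 h.
Threshold 44 h → overtime 11 h 36 min, regular 44 h 0 min.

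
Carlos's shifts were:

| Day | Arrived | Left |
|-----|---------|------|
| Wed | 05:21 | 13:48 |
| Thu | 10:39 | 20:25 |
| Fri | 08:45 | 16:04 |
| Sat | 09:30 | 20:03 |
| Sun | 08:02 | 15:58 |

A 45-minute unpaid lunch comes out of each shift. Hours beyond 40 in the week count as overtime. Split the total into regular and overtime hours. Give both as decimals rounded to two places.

Regular 40.00 hours, overtime 0.27 hours

Wed: 05:21–13:48 = 8 h 27 min; less 45 min break → 7 h 42 min
Thu: 10:39–20:25 = 9 h 46 min; less 45 min break → 9 h 1 min
Fri: 08:45–16:04 = 7 h 19 min; less 45 min break → 6 h 34 min
Sat: 09:30–20:03 = 10 h 33 min; less 45 min break → 9 h 48 min
Sun: 08:02–15:58 = 7 h 56 min; less 45 min break → 7 h 11 min
Total worked: 40 h 16 min = 40.27 h.
Threshold 40 h → overtime 0 h 16 min, regular 40 h 0 min.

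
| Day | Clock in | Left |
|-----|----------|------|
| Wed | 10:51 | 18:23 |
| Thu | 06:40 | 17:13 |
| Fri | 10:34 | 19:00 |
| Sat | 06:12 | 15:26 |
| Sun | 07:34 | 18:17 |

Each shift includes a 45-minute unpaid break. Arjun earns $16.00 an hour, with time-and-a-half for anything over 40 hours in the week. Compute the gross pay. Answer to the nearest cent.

$705.20

Wed: 10:51–18:23 = 7 h 32 min; less 45 min break → 6 h 47 min
Thu: 06:40–17:13 = 10 h 33 min; less 45 min break → 9 h 48 min
Fri: 10:34–19:00 = 8 h 26 min; less 45 min break → 7 h 41 min
Sat: 06:12–15:26 = 9 h 14 min; less 45 min break → 8 h 29 min
Sun: 07:34–18:17 = 10 h 43 min; less 45 min break → 9 h 58 min
Total worked: 42 h 43 min = 2563 min.
Regular 40 h 0 min = 2400 min at $16.00/h; overtime 2 h 43 min = 163 min at $24.00/h.
Pay = (2400 × $16.00 + 163 × $24.00) ÷ 60 = $705.20.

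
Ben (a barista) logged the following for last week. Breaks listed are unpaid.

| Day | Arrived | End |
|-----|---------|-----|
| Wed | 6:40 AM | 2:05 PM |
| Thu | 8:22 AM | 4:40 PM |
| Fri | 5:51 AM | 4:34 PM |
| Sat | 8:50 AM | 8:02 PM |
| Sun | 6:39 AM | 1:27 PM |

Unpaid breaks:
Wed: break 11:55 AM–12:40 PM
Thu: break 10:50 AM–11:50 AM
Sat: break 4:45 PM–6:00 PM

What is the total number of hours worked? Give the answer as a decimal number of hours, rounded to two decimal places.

41.43 hours

Wed: 6:40 AM–2:05 PM = 7 h 25 min; less 45 min break → 6 h 40 min
Thu: 8:22 AM–4:40 PM = 8 h 18 min; less 60 min break → 7 h 18 min
Fri: 5:51 AM–4:34 PM = 10 h 43 min
Sat: 8:50 AM–8:02 PM = 11 h 12 min; less 75 min break → 9 h 57 min
Sun: 6:39 AM–1:27 PM = 6 h 48 min
Total: 6 h 40 min + 7 h 18 min + 10 h 43 min + 9 h 57 min + 6 h 48 min = 41 h 26 min.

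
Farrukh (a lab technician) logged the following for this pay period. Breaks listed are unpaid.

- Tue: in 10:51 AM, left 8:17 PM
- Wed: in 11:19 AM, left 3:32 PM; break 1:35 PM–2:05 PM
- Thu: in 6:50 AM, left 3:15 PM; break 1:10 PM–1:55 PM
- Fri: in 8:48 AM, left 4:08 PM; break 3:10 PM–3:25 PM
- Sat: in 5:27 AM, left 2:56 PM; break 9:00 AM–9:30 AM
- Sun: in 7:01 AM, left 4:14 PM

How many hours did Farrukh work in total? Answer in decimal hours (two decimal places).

46.10 hours

Tue: 10:51 AM–8:17 PM = 9 h 26 min
Wed: 11:19 AM–3:32 PM = 4 h 13 min; less 30 min break → 3 h 43 min
Thu: 6:50 AM–3:15 PM = 8 h 25 min; less 45 min break → 7 h 40 min
Fri: 8:48 AM–4:08 PM = 7 h 20 min; less 15 min break → 7 h 5 min
Sat: 5:27 AM–2:56 PM = 9 h 29 min; less 30 min break → 8 h 59 min
Sun: 7:01 AM–4:14 PM = 9 h 13 min
Total: 9 h 26 min + 3 h 43 min + 7 h 40 min + 7 h 5 min + 8 h 59 min + 9 h 13 min = 46 h 6 min.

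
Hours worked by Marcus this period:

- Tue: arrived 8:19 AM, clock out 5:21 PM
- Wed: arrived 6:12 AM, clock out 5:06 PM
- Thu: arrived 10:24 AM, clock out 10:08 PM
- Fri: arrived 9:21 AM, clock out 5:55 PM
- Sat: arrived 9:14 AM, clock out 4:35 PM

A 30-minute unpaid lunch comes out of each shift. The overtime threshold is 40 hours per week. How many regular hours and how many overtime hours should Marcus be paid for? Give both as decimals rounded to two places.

Tue: 8:19 AM–5:21 PM = 9 h 2 min; less 30 min break → 8 h 32 min
Wed: 6:12 AM–5:06 PM = 10 h 54 min; less 30 min break → 10 h 24 min
Thu: 10:24 AM–10:08 PM = 11 h 44 min; less 30 min break → 11 h 14 min
Fri: 9:21 AM–5:55 PM = 8 h 34 min; less 30 min break → 8 h 4 min
Sat: 9:14 AM–4:35 PM = 7 h 21 min; less 30 min break → 6 h 51 min
Total worked: 45 h 5 min = 45.08 h.
Threshold 40 h → overtime 5 h 5 min, regular 40 h 0 min.

Regular 40.00 hours, overtime 5.08 hours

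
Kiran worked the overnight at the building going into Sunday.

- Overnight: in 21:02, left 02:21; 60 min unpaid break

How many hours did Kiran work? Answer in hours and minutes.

4 h 19 min

Overnight: 21:02 → midnight = 2 h 58 min; midnight → 02:21 = 2 h 21 min; span 5 h 19 min; less 60 min break → 4 h 19 min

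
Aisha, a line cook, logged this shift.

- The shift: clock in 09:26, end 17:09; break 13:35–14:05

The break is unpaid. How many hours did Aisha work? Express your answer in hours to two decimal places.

The shift: 09:26–17:09 = 7 h 43 min; less 30 min break → 7 h 13 min

7.22 hours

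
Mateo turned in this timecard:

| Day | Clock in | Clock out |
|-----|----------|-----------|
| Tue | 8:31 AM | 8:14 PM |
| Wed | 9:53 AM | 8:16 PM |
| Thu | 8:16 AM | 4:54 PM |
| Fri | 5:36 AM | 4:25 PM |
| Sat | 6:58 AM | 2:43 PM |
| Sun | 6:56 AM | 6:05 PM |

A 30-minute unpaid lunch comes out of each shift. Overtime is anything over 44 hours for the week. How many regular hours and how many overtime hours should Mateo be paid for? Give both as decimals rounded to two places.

Regular 44.00 hours, overtime 13.45 hours

Tue: 8:31 AM–8:14 PM = 11 h 43 min; less 30 min break → 11 h 13 min
Wed: 9:53 AM–8:16 PM = 10 h 23 min; less 30 min break → 9 h 53 min
Thu: 8:16 AM–4:54 PM = 8 h 38 min; less 30 min break → 8 h 8 min
Fri: 5:36 AM–4:25 PM = 10 h 49 min; less 30 min break → 10 h 19 min
Sat: 6:58 AM–2:43 PM = 7 h 45 min; less 30 min break → 7 h 15 min
Sun: 6:56 AM–6:05 PM = 11 h 9 min; less 30 min break → 10 h 39 min
Total worked: 57 h 27 min = 57.45 h.
Threshold 44 h → overtime 13 h 27 min, regular 44 h 0 min.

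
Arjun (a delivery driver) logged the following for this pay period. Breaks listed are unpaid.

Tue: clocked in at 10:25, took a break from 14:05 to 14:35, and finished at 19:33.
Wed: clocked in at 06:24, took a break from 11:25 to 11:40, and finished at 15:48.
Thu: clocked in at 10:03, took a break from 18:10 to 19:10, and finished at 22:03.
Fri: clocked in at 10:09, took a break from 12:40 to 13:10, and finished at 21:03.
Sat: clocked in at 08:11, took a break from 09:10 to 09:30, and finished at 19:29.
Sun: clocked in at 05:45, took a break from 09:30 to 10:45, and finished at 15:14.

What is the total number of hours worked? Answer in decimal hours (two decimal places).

58.38 hours

Tue: 10:25–19:33 = 9 h 8 min; less 30 min break → 8 h 38 min
Wed: 06:24–15:48 = 9 h 24 min; less 15 min break → 9 h 9 min
Thu: 10:03–22:03 = 12 h 0 min; less 60 min break → 11 h 0 min
Fri: 10:09–21:03 = 10 h 54 min; less 30 min break → 10 h 24 min
Sat: 08:11–19:29 = 11 h 18 min; less 20 min break → 10 h 58 min
Sun: 05:45–15:14 = 9 h 29 min; less 75 min break → 8 h 14 min
Total: 8 h 38 min + 9 h 9 min + 11 h 0 min + 10 h 24 min + 10 h 58 min + 8 h 14 min = 58 h 23 min.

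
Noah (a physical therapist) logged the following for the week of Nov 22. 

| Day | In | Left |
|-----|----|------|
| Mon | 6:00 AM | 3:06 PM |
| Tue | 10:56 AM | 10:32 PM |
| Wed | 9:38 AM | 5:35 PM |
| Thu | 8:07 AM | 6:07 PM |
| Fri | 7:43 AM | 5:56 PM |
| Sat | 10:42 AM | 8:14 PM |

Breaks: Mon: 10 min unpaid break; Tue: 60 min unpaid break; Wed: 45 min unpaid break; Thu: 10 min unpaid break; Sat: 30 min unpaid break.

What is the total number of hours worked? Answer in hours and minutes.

Mon: 6:00 AM–3:06 PM = 9 h 6 min; less 10 min break → 8 h 56 min
Tue: 10:56 AM–10:32 PM = 11 h 36 min; less 60 min break → 10 h 36 min
Wed: 9:38 AM–5:35 PM = 7 h 57 min; less 45 min break → 7 h 12 min
Thu: 8:07 AM–6:07 PM = 10 h 0 min; less 10 min break → 9 h 50 min
Fri: 7:43 AM–5:56 PM = 10 h 13 min
Sat: 10:42 AM–8:14 PM = 9 h 32 min; less 30 min break → 9 h 2 min
Total: 8 h 56 min + 10 h 36 min + 7 h 12 min + 9 h 50 min + 10 h 13 min + 9 h 2 min = 55 h 49 min.

55 h 49 min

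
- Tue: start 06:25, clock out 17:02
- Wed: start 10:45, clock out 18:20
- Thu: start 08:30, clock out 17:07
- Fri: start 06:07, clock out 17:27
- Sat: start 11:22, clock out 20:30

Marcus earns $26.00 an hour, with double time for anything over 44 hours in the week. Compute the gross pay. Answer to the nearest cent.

$1314.73

Tue: 06:25–17:02 = 10 h 37 min
Wed: 10:45–18:20 = 7 h 35 min
Thu: 08:30–17:07 = 8 h 37 min
Fri: 06:07–17:27 = 11 h 20 min
Sat: 11:22–20:30 = 9 h 8 min
Total worked: 47 h 17 min = 2837 min.
Regular 44 h 0 min = 2640 min at $26.00/h; overtime 3 h 17 min = 197 min at $52.00/h.
Pay = (2640 × $26.00 + 197 × $52.00) ÷ 60 = $1314.73.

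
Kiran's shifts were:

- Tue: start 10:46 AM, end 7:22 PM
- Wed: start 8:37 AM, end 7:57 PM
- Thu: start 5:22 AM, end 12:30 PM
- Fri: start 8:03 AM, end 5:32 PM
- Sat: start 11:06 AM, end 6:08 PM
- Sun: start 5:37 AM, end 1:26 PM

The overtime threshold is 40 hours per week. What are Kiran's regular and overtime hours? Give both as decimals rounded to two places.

Regular 40.00 hours, overtime 11.40 hours

Tue: 10:46 AM–7:22 PM = 8 h 36 min
Wed: 8:37 AM–7:57 PM = 11 h 20 min
Thu: 5:22 AM–12:30 PM = 7 h 8 min
Fri: 8:03 AM–5:32 PM = 9 h 29 min
Sat: 11:06 AM–6:08 PM = 7 h 2 min
Sun: 5:37 AM–1:26 PM = 7 h 49 min
Total worked: 51 h 24 min = 51.40 h.
Threshold 40 h → overtime 11 h 24 min, regular 40 h 0 min.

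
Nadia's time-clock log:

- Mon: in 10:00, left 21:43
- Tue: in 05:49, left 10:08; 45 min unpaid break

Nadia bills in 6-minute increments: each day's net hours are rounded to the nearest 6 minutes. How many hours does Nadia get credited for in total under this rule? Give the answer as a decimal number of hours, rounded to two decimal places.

Mon: 10:00–21:43 = 11 h 43 min → rounds to 11 h 42 min
Tue: 05:49–10:08 = 4 h 19 min − 45 min = 3 h 34 min → rounds to 3 h 36 min
Total credited: 15 h 18 min.

15.30 hours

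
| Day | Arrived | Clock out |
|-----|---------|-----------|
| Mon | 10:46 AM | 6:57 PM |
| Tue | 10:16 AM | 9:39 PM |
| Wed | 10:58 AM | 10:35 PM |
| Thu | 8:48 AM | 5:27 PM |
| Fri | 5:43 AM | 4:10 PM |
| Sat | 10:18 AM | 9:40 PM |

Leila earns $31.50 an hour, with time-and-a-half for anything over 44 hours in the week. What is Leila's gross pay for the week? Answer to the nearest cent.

Mon: 10:46 AM–6:57 PM = 8 h 11 min
Tue: 10:16 AM–9:39 PM = 11 h 23 min
Wed: 10:58 AM–10:35 PM = 11 h 37 min
Thu: 8:48 AM–5:27 PM = 8 h 39 min
Fri: 5:43 AM–4:10 PM = 10 h 27 min
Sat: 10:18 AM–9:40 PM = 11 h 22 min
Total worked: 61 h 39 min = 3699 min.
Regular 44 h 0 min = 2640 min at $31.50/h; overtime 17 h 39 min = 1059 min at $47.25/h.
Pay = (2640 × $31.50 + 1059 × $47.25) ÷ 60 = $2219.96.

$2219.96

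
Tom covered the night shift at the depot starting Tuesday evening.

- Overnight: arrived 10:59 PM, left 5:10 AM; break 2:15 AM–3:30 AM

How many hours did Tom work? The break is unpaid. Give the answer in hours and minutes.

4 h 56 min

Overnight: 10:59 PM → midnight = 1 h 1 min; midnight → 5:10 AM = 5 h 10 min; span 6 h 11 min; less 75 min break → 4 h 56 min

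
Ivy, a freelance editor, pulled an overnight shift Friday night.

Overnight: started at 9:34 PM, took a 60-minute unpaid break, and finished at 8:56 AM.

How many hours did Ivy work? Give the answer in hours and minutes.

10 h 22 min

Overnight: 9:34 PM → midnight = 2 h 26 min; midnight → 8:56 AM = 8 h 56 min; span 11 h 22 min; less 60 min break → 10 h 22 min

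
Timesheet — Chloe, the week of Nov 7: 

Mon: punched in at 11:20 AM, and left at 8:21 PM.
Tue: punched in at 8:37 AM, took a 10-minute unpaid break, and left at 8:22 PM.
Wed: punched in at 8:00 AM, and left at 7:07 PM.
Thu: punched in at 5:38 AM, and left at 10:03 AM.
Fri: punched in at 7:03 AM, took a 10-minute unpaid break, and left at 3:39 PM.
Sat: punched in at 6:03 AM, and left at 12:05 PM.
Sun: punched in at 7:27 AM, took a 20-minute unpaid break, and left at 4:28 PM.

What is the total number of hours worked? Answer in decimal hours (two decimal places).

Mon: 11:20 AM–8:21 PM = 9 h 1 min
Tue: 8:37 AM–8:22 PM = 11 h 45 min; less 10 min break → 11 h 35 min
Wed: 8:00 AM–7:07 PM = 11 h 7 min
Thu: 5:38 AM–10:03 AM = 4 h 25 min
Fri: 7:03 AM–3:39 PM = 8 h 36 min; less 10 min break → 8 h 26 min
Sat: 6:03 AM–12:05 PM = 6 h 2 min
Sun: 7:27 AM–4:28 PM = 9 h 1 min; less 20 min break → 8 h 41 min
Total: 9 h 1 min + 11 h 35 min + 11 h 7 min + 4 h 25 min + 8 h 26 min + 6 h 2 min + 8 h 41 min = 59 h 17 min.

59.28 hours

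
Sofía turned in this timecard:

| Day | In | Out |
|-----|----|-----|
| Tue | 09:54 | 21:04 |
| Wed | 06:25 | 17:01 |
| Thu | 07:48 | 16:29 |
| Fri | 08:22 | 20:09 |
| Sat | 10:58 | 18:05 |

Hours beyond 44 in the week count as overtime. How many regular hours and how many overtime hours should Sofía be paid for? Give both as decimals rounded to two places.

Tue: 09:54–21:04 = 11 h 10 min
Wed: 06:25–17:01 = 10 h 36 min
Thu: 07:48–16:29 = 8 h 41 min
Fri: 08:22–20:09 = 11 h 47 min
Sat: 10:58–18:05 = 7 h 7 min
Total worked: 49 h 21 min = 49.35 h.
Threshold 44 h → overtime 5 h 21 min, regular 44 h 0 min.

Regular 44.00 hours, overtime 5.35 hours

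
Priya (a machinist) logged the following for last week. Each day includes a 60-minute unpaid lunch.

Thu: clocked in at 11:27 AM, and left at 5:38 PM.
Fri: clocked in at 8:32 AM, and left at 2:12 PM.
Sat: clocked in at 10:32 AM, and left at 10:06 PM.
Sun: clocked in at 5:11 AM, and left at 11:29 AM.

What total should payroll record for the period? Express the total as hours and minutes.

Thu: 11:27 AM–5:38 PM = 6 h 11 min; less 60 min break → 5 h 11 min
Fri: 8:32 AM–2:12 PM = 5 h 40 min; less 60 min break → 4 h 40 min
Sat: 10:32 AM–10:06 PM = 11 h 34 min; less 60 min break → 10 h 34 min
Sun: 5:11 AM–11:29 AM = 6 h 18 min; less 60 min break → 5 h 18 min
Total: 5 h 11 min + 4 h 40 min + 10 h 34 min + 5 h 18 min = 25 h 43 min.

25 h 43 min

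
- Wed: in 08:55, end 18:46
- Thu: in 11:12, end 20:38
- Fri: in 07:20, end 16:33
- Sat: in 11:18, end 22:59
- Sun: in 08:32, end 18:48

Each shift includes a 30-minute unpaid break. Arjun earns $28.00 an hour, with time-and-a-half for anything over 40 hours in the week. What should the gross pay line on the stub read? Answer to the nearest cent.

$1453.90

Wed: 08:55–18:46 = 9 h 51 min; less 30 min break → 9 h 21 min
Thu: 11:12–20:38 = 9 h 26 min; less 30 min break → 8 h 56 min
Fri: 07:20–16:33 = 9 h 13 min; less 30 min break → 8 h 43 min
Sat: 11:18–22:59 = 11 h 41 min; less 30 min break → 11 h 11 min
Sun: 08:32–18:48 = 10 h 16 min; less 30 min break → 9 h 46 min
Total worked: 47 h 57 min = 2877 min.
Regular 40 h 0 min = 2400 min at $28.00/h; overtime 7 h 57 min = 477 min at $42.00/h.
Pay = (2400 × $28.00 + 477 × $42.00) ÷ 60 = $1453.90.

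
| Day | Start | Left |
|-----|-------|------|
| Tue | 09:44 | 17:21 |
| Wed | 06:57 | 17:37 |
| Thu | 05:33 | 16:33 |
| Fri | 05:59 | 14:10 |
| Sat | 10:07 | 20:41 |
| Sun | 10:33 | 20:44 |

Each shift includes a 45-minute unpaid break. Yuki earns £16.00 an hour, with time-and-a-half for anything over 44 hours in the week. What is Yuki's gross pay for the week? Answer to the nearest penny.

£937.20

Tue: 09:44–17:21 = 7 h 37 min; less 45 min break → 6 h 52 min
Wed: 06:57–17:37 = 10 h 40 min; less 45 min break → 9 h 55 min
Thu: 05:33–16:33 = 11 h 0 min; less 45 min break → 10 h 15 min
Fri: 05:59–14:10 = 8 h 11 min; less 45 min break → 7 h 26 min
Sat: 10:07–20:41 = 10 h 34 min; less 45 min break → 9 h 49 min
Sun: 10:33–20:44 = 10 h 11 min; less 45 min break → 9 h 26 min
Total worked: 53 h 43 min = 3223 min.
Regular 44 h 0 min = 2640 min at £16.00/h; overtime 9 h 43 min = 583 min at £24.00/h.
Pay = (2640 × £16.00 + 583 × £24.00) ÷ 60 = £937.20.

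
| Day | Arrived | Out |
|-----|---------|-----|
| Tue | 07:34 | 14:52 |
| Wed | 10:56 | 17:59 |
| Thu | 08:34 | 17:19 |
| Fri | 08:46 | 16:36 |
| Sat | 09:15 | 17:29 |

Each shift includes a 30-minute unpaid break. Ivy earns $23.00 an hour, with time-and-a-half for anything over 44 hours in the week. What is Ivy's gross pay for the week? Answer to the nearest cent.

$843.33

Tue: 07:34–14:52 = 7 h 18 min; less 30 min break → 6 h 48 min
Wed: 10:56–17:59 = 7 h 3 min; less 30 min break → 6 h 33 min
Thu: 08:34–17:19 = 8 h 45 min; less 30 min break → 8 h 15 min
Fri: 08:46–16:36 = 7 h 50 min; less 30 min break → 7 h 20 min
Sat: 09:15–17:29 = 8 h 14 min; less 30 min break → 7 h 44 min
Total worked: 36 h 40 min = 2200 min.
Regular 36 h 40 min = 2200 min at $23.00/h; overtime 0 h 0 min = 0 min at $34.50/h.
Pay = (2200 × $23.00 + 0 × $34.50) ÷ 60 = $843.33.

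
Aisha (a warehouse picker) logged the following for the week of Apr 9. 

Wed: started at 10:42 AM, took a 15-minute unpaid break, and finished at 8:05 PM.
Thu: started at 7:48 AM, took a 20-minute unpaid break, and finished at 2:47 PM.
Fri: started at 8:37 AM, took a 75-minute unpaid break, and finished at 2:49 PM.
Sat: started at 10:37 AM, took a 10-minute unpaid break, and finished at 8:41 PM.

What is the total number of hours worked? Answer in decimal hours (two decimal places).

Wed: 10:42 AM–8:05 PM = 9 h 23 min; less 15 min break → 9 h 8 min
Thu: 7:48 AM–2:47 PM = 6 h 59 min; less 20 min break → 6 h 39 min
Fri: 8:37 AM–2:49 PM = 6 h 12 min; less 75 min break → 4 h 57 min
Sat: 10:37 AM–8:41 PM = 10 h 4 min; less 10 min break → 9 h 54 min
Total: 9 h 8 min + 6 h 39 min + 4 h 57 min + 9 h 54 min = 30 h 38 min.

30.63 hours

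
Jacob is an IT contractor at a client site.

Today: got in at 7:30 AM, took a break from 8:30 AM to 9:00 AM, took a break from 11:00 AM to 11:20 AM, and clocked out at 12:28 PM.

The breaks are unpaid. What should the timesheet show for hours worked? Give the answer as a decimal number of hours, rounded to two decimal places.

Today: 7:30 AM–12:28 PM = 4 h 58 min; less 50 min break → 4 h 8 min

4.13 hours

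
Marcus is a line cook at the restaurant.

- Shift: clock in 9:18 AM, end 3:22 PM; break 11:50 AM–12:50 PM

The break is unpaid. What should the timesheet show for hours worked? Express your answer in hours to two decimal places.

Shift: 9:18 AM–3:22 PM = 6 h 4 min; less 60 min break → 5 h 4 min

5.07 hours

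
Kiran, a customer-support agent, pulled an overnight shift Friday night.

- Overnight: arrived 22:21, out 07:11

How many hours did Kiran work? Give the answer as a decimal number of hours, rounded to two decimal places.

8.83 hours

Overnight: 22:21 → midnight = 1 h 39 min; midnight → 07:11 = 7 h 11 min; span 8 h 50 min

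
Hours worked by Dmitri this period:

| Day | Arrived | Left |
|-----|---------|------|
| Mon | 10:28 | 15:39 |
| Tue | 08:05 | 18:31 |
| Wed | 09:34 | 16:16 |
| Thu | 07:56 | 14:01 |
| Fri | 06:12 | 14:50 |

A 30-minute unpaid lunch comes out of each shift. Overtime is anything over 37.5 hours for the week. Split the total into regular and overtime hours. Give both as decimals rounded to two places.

Regular 34.53 hours, overtime 0.00 hours

Mon: 10:28–15:39 = 5 h 11 min; less 30 min break → 4 h 41 min
Tue: 08:05–18:31 = 10 h 26 min; less 30 min break → 9 h 56 min
Wed: 09:34–16:16 = 6 h 42 min; less 30 min break → 6 h 12 min
Thu: 07:56–14:01 = 6 h 5 min; less 30 min break → 5 h 35 min
Fri: 06:12–14:50 = 8 h 38 min; less 30 min break → 8 h 8 min
Total worked: 34 h 32 min = 34.53 h.
Threshold 37.5 h → overtime 0 h 0 min, regular 34 h 32 min.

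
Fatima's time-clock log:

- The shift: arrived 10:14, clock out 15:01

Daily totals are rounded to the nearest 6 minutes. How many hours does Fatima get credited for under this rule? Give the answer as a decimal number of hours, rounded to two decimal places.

4.80 hours

The shift: 10:14–15:01 = 4 h 47 min → rounds to 4 h 48 min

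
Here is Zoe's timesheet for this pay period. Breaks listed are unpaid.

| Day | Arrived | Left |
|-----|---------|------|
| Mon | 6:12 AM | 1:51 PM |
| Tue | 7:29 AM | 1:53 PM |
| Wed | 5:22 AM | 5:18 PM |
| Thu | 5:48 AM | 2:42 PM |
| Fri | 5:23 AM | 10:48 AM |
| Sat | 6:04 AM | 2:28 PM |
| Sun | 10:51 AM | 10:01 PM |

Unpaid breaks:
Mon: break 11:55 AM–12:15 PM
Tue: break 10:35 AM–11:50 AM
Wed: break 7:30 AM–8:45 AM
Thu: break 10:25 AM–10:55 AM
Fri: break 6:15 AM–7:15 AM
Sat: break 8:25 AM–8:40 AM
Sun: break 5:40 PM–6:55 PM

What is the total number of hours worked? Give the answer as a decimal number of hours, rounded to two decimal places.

54.03 hours

Mon: 6:12 AM–1:51 PM = 7 h 39 min; less 20 min break → 7 h 19 min
Tue: 7:29 AM–1:53 PM = 6 h 24 min; less 75 min break → 5 h 9 min
Wed: 5:22 AM–5:18 PM = 11 h 56 min; less 75 min break → 10 h 41 min
Thu: 5:48 AM–2:42 PM = 8 h 54 min; less 30 min break → 8 h 24 min
Fri: 5:23 AM–10:48 AM = 5 h 25 min; less 60 min break → 4 h 25 min
Sat: 6:04 AM–2:28 PM = 8 h 24 min; less 15 min break → 8 h 9 min
Sun: 10:51 AM–10:01 PM = 11 h 10 min; less 75 min break → 9 h 55 min
Total: 7 h 19 min + 5 h 9 min + 10 h 41 min + 8 h 24 min + 4 h 25 min + 8 h 9 min + 9 h 55 min = 54 h 2 min.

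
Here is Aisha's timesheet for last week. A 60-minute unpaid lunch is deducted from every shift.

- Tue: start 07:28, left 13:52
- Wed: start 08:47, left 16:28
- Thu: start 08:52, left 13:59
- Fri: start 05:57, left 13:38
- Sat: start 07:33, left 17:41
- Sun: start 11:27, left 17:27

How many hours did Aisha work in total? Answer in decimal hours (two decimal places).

37.02 hours

Tue: 07:28–13:52 = 6 h 24 min; less 60 min break → 5 h 24 min
Wed: 08:47–16:28 = 7 h 41 min; less 60 min break → 6 h 41 min
Thu: 08:52–13:59 = 5 h 7 min; less 60 min break → 4 h 7 min
Fri: 05:57–13:38 = 7 h 41 min; less 60 min break → 6 h 41 min
Sat: 07:33–17:41 = 10 h 8 min; less 60 min break → 9 h 8 min
Sun: 11:27–17:27 = 6 h 0 min; less 60 min break → 5 h 0 min
Total: 5 h 24 min + 6 h 41 min + 4 h 7 min + 6 h 41 min + 9 h 8 min + 5 h 0 min = 37 h 1 min.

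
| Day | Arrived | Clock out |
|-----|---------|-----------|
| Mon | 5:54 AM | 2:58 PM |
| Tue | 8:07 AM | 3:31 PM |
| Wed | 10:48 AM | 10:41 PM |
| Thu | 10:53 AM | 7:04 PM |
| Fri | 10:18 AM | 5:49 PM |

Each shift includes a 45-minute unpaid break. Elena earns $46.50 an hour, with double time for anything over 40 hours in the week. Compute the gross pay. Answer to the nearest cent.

Mon: 5:54 AM–2:58 PM = 9 h 4 min; less 45 min break → 8 h 19 min
Tue: 8:07 AM–3:31 PM = 7 h 24 min; less 45 min break → 6 h 39 min
Wed: 10:48 AM–10:41 PM = 11 h 53 min; less 45 min break → 11 h 8 min
Thu: 10:53 AM–7:04 PM = 8 h 11 min; less 45 min break → 7 h 26 min
Fri: 10:18 AM–5:49 PM = 7 h 31 min; less 45 min break → 6 h 46 min
Total worked: 40 h 18 min = 2418 min.
Regular 40 h 0 min = 2400 min at $46.50/h; overtime 0 h 18 min = 18 min at $93.00/h.
Pay = (2400 × $46.50 + 18 × $93.00) ÷ 60 = $1887.90.

$1887.90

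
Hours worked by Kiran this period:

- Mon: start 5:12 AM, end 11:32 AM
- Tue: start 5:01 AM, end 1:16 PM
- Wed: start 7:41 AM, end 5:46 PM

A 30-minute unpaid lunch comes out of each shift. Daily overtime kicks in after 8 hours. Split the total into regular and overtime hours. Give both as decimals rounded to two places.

Mon: 5:12 AM–11:32 AM = 6 h 20 min; less 30 min break → 5 h 50 min
Tue: 5:01 AM–1:16 PM = 8 h 15 min; less 30 min break → 7 h 45 min
Wed: 7:41 AM–5:46 PM = 10 h 5 min; less 30 min break → 9 h 35 min
Mon reg 5 h 50 min / OT 0 h 0 min; Tue reg 7 h 45 min / OT 0 h 0 min; Wed reg 8 h 0 min / OT 1 h 35 min.
Totals: regular 21 h 35 min, overtime 1 h 35 min.

Regular 21.58 hours, overtime 1.58 hours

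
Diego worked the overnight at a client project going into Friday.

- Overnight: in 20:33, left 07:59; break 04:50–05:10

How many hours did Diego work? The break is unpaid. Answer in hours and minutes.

11 h 6 min

Overnight: 20:33 → midnight = 3 h 27 min; midnight → 07:59 = 7 h 59 min; span 11 h 26 min; less 20 min break → 11 h 6 min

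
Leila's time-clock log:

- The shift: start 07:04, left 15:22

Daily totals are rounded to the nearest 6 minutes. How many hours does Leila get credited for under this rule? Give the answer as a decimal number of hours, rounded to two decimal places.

8.30 hours

The shift: 07:04–15:22 = 8 h 18 min → rounds to 8 h 18 min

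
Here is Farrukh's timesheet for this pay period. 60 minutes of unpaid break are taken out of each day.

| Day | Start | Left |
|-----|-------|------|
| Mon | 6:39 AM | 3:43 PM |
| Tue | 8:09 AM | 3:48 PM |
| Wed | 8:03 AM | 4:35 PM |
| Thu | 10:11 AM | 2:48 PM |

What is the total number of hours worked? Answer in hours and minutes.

25 h 52 min

Mon: 6:39 AM–3:43 PM = 9 h 4 min; less 60 min break → 8 h 4 min
Tue: 8:09 AM–3:48 PM = 7 h 39 min; less 60 min break → 6 h 39 min
Wed: 8:03 AM–4:35 PM = 8 h 32 min; less 60 min break → 7 h 32 min
Thu: 10:11 AM–2:48 PM = 4 h 37 min; less 60 min break → 3 h 37 min
Total: 8 h 4 min + 6 h 39 min + 7 h 32 min + 3 h 37 min = 25 h 52 min.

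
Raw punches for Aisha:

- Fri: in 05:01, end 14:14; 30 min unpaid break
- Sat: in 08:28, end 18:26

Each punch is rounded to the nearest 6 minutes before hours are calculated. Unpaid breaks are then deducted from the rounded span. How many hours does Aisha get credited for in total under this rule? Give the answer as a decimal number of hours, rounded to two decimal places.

18.60 hours

Fri: in 05:01→05:00, out 14:14→14:12; 9 h 12 min − 30 min = 8 h 42 min
Sat: in 08:28→08:30, out 18:26→18:24; 9 h 54 min
Total credited: 18 h 36 min.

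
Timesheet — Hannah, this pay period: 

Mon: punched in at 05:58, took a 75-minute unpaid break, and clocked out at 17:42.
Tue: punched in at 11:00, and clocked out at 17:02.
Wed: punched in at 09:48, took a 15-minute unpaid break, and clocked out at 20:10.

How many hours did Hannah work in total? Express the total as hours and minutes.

26 h 38 min

Mon: 05:58–17:42 = 11 h 44 min; less 75 min break → 10 h 29 min
Tue: 11:00–17:02 = 6 h 2 min
Wed: 09:48–20:10 = 10 h 22 min; less 15 min break → 10 h 7 min
Total: 10 h 29 min + 6 h 2 min + 10 h 7 min = 26 h 38 min.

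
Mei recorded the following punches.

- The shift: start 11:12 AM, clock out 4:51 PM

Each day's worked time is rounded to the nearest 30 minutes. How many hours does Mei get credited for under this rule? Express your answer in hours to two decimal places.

The shift: 11:12 AM–4:51 PM = 5 h 39 min → rounds to 5 h 30 min

5.50 hours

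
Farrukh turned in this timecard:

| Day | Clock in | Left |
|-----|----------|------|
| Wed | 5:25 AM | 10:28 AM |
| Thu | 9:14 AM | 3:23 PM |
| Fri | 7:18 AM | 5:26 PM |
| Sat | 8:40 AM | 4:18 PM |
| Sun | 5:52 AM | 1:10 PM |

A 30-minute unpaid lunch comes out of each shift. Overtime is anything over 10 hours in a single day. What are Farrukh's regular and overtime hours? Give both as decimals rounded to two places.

Wed: 5:25 AM–10:28 AM = 5 h 3 min; less 30 min break → 4 h 33 min
Thu: 9:14 AM–3:23 PM = 6 h 9 min; less 30 min break → 5 h 39 min
Fri: 7:18 AM–5:26 PM = 10 h 8 min; less 30 min break → 9 h 38 min
Sat: 8:40 AM–4:18 PM = 7 h 38 min; less 30 min break → 7 h 8 min
Sun: 5:52 AM–1:10 PM = 7 h 18 min; less 30 min break → 6 h 48 min
Wed reg 4 h 33 min / OT 0 h 0 min; Thu reg 5 h 39 min / OT 0 h 0 min; Fri reg 9 h 38 min / OT 0 h 0 min; Sat reg 7 h 8 min / OT 0 h 0 min; Sun reg 6 h 48 min / OT 0 h 0 min.
Totals: regular 33 h 46 min, overtime 0 h 0 min.

Regular 33.77 hours, overtime 0.00 hours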